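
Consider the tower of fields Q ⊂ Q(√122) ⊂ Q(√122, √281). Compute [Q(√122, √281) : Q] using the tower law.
[Q(√122, √281) : Q] = 4

[Q(√122):Q] = 2 (min poly x^2 - 122, irreducible since 122 is squarefree > 1). For the top step, suppose √281 ∈ Q(√122), say √281 = c + d√122 with c, d ∈ Q. Squaring: 281 = c^2 + 122d^2 + 2cd√122. Since √122 ∉ Q this forces 2cd = 0. If d = 0 then √281 = c ∈ Q, contradicting 281 squarefree > 1. If c = 0 then 281 = 122d^2, so 122·281 = (122d)^2 is a perfect square in Q — but 122·281 = 34282 is not a perfect square (since 122 and 281 are distinct squarefree integers). Contradiction. Hence √281 ∉ Q(√122), so x^2 - 281 stays irreducible over Q(√122) and [Q(√122, √281) : Q(√122)] = 2. By the tower law, [Q(√122, √281) : Q] = 2 · 2 = 4.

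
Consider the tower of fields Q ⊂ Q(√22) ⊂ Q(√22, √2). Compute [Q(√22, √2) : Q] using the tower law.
[Q(√22, √2) : Q] = 4

[Q(√22):Q] = 2 (min poly x^2 - 22, irreducible since 22 is squarefree > 1). For the top step, suppose √2 ∈ Q(√22), say √2 = c + d√22 with c, d ∈ Q. Squaring: 2 = c^2 + 22d^2 + 2cd√22. Since √22 ∉ Q this forces 2cd = 0. If d = 0 then √2 = c ∈ Q, contradicting 2 squarefree > 1. If c = 0 then 2 = 22d^2, so 22·2 = (22d)^2 is a perfect square in Q — but 22·2 = 44 is not a perfect square (since 22 and 2 are distinct squarefree integers). Contradiction. Hence √2 ∉ Q(√22), so x^2 - 2 stays irreducible over Q(√22) and [Q(√22, √2) : Q(√22)] = 2. By the tower law, [Q(√22, √2) : Q] = 2 · 2 = 4.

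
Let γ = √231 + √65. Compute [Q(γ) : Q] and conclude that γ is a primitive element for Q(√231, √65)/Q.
[Q(γ) : Q] = 4 (equivalently, Q(γ) = Q(√231, √65))

Obviously Q(γ) ⊆ Q(√231, √65), and [Q(√231, √65):Q] = 4 (since 231, 65 are distinct squarefree integers > 1 with 15015 not a perfect square). To show equality we compute the minimal polynomial of γ. From γ = √231 + √65: γ^2 = 231 + 2√(15015) + 65 = 296 + 2√(15015), so γ^2 - 296 = 2√(15015); squaring, (γ^2 - 296)^2 = 4·15015, i.e. γ^4 - 592γ^2 + 87616 - 60060 = 0, i.e. γ^4 - 592γ^2 + 27556 = 0. So γ is a root of x^4 - 592x^2 + 27556. This polynomial is irreducible over Q: it has no rational root (each ±√231 ± √65 is irrational), and any factorization into two quadratics over Q would force √(15015) ∈ Q (pairing opposite roots) or √231, √65 ∈ Q (other pairings), all impossible. Hence [Q(γ):Q] = 4 = [Q(√231, √65):Q], so Q(γ) = Q(√231, √65).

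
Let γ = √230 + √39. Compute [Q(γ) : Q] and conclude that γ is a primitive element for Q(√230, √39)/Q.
[Q(γ) : Q] = 4 (equivalently, Q(γ) = Q(√230, √39))

Obviously Q(γ) ⊆ Q(√230, √39), and [Q(√230, √39):Q] = 4 (since 230, 39 are distinct squarefree integers > 1 with 8970 not a perfect square). To show equality we compute the minimal polynomial of γ. From γ = √230 + √39: γ^2 = 230 + 2√(8970) + 39 = 269 + 2√(8970), so γ^2 - 269 = 2√(8970); squaring, (γ^2 - 269)^2 = 4·8970, i.e. γ^4 - 538γ^2 + 72361 - 35880 = 0, i.e. γ^4 - 538γ^2 + 36481 = 0. So γ is a root of x^4 - 538x^2 + 36481. This polynomial is irreducible over Q: it has no rational root (each ±√230 ± √39 is irrational), and any factorization into two quadratics over Q would force √(8970) ∈ Q (pairing opposite roots) or √230, √39 ∈ Q (other pairings), all impossible. Hence [Q(γ):Q] = 4 = [Q(√230, √39):Q], so Q(γ) = Q(√230, √39).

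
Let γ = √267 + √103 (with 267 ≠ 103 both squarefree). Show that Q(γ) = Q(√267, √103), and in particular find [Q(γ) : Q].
[Q(γ) : Q] = 4 (equivalently, Q(γ) = Q(√267, √103))

Obviously Q(γ) ⊆ Q(√267, √103), and [Q(√267, √103):Q] = 4 (since 267, 103 are distinct squarefree integers > 1 with 27501 not a perfect square). To show equality we compute the minimal polynomial of γ. From γ = √267 + √103: γ^2 = 267 + 2√(27501) + 103 = 370 + 2√(27501), so γ^2 - 370 = 2√(27501); squaring, (γ^2 - 370)^2 = 4·27501, i.e. γ^4 - 740γ^2 + 136900 - 110004 = 0, i.e. γ^4 - 740γ^2 + 26896 = 0. So γ is a root of x^4 - 740x^2 + 26896. This polynomial is irreducible over Q: it has no rational root (each ±√267 ± √103 is irrational), and any factorization into two quadratics over Q would force √(27501) ∈ Q (pairing opposite roots) or √267, √103 ∈ Q (other pairings), all impossible. Hence [Q(γ):Q] = 4 = [Q(√267, √103):Q], so Q(γ) = Q(√267, √103).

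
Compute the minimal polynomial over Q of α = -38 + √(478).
m_α(x) = x^2 + 76x + 966

From α + 38 = √(478), squaring gives (α + 38)^2 = 478, i.e. α^2 + 76α + 1444 = 478, so α^2 + 76α + 966 = 0. The discriminant of x^2 + 76x + 966 is (76)^2 - 4·(966) = 5776 - 3864 = 1912, and 4·(478) is not a perfect square in Q since 478 is squarefree and ≠ 1. Hence x^2 + 76x + 966 is irreducible over Q and is the minimal polynomial of α.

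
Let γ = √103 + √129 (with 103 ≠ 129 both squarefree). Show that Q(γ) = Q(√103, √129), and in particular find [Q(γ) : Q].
[Q(γ) : Q] = 4 (equivalently, Q(γ) = Q(√103, √129))

Obviously Q(γ) ⊆ Q(√103, √129), and [Q(√103, √129):Q] = 4 (since 103, 129 are distinct squarefree integers > 1 with 13287 not a perfect square). To show equality we compute the minimal polynomial of γ. From γ = √103 + √129: γ^2 = 103 + 2√(13287) + 129 = 232 + 2√(13287), so γ^2 - 232 = 2√(13287); squaring, (γ^2 - 232)^2 = 4·13287, i.e. γ^4 - 464γ^2 + 53824 - 53148 = 0, i.e. γ^4 - 464γ^2 + 676 = 0. So γ is a root of x^4 - 464x^2 + 676. This polynomial is irreducible over Q: it has no rational root (each ±√103 ± √129 is irrational), and any factorization into two quadratics over Q would force √(13287) ∈ Q (pairing opposite roots) or √103, √129 ∈ Q (other pairings), all impossible. Hence [Q(γ):Q] = 4 = [Q(√103, √129):Q], so Q(γ) = Q(√103, √129).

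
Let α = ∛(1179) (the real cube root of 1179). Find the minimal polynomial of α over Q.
m_α(x) = x^3 - 1179

α satisfies α^3 = 1179, so x^3 - 1179 annihilates α. By the rational root test, a rational root p/q (in lowest terms) of x^3 - 1179 would satisfy p^3 = 1179 q^3, forcing q = 1 and p^3 = 1179; but 1179 is not a perfect cube, contradiction. A monic cubic over Q with no rational root is irreducible (any nontrivial factorization would include a linear factor). Hence x^3 - 1179 is the minimal polynomial of α, and in particular [Q(α):Q] = 3.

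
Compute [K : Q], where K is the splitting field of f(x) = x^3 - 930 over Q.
[K : Q] = 6

The roots of x^3 - 930 are ∛930, ω∛930, ω^2∛930 where ω = e^(2πi/3) is a primitive cube root of unity, so K = Q(∛930, ω). Now [Q(∛930):Q] = 3 (since 930 is not a perfect cube, x^3 - 930 is irreducible) and [Q(ω):Q] = 2. Both 2 and 3 divide [K:Q], and [K:Q] ≤ 3·2 = 6, so [K:Q] = 6. (Equivalently: Q(∛930) ⊂ R but ω ∉ R, so [K : Q(∛930)] = 2.)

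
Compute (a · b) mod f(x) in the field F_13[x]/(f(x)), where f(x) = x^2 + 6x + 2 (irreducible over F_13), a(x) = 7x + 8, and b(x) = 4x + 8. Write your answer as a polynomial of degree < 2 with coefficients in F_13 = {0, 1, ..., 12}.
a · b ≡ 11x + 8 (mod f(x))

Multiply in F_13[x]: a(x)·b(x) = (7x + 8)·(4x + 8) = 2x^2 + 10x + 12. This has degree ≥ 2, so divide by f(x) over F_13: 2x^2 + 10x + 12 = (2)·(x^2 + 6x + 2) + (11x + 8). Hence a·b ≡ 11x + 8 (mod f). (F_13[x]/(f) is a field with 13^2 = 169 elements since f is irreducible of degree 2.)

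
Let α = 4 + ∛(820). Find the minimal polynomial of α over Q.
m_α(x) = x^3 - 12x^2 + 48x - 884

Set β = α - 4 = ∛(820), so β^3 = 820. Then (α - 4)^3 - 820 = 0, i.e. α is a root of g(x) = (x - 4)^3 - 820 = x^3 - 12x^2 + 48x - 884. Since g(x) = h(x - 4) where h(x) = x^3 - 820, and h is irreducible over Q (because 820 is not a perfect cube, so h has no rational root, and a monic cubic with no rational root is irreducible), g is also irreducible (irreducibility is preserved under the substitution x → x - 4). Hence m_α(x) = x^3 - 12x^2 + 48x - 884.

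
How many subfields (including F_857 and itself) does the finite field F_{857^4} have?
F_{857^4} has 3 subfields

The subfields of F_{p^n} are exactly the fields F_{p^d} for d | n (each is the fixed field of the unique index-d subgroup of Gal(F_{p^n}/F_p) ≅ Z/nZ). The divisors of n = 4 are {1, 2, 4}, giving 3 subfields: F_{857^1}, F_{857^2}, F_{857^4}.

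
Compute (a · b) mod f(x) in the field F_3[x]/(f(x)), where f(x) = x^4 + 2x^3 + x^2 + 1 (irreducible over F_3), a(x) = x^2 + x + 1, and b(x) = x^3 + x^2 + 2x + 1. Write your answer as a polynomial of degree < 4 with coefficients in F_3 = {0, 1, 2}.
a · b ≡ x^2 + 2x + 1 (mod f(x))

Multiply in F_3[x]: a(x)·b(x) = (x^2 + x + 1)·(x^3 + x^2 + 2x + 1) = x^5 + 2x^4 + x^3 + x^2 + 1. This has degree ≥ 4, so divide by f(x) over F_3: x^5 + 2x^4 + x^3 + x^2 + 1 = (x)·(x^4 + 2x^3 + x^2 + 1) + (x^2 + 2x + 1). Hence a·b ≡ x^2 + 2x + 1 (mod f). (F_3[x]/(f) is a field with 3^4 = 81 elements since f is irreducible of degree 4.)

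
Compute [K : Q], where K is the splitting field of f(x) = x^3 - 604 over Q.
[K : Q] = 6

The roots of x^3 - 604 are ∛604, ω∛604, ω^2∛604 where ω = e^(2πi/3) is a primitive cube root of unity, so K = Q(∛604, ω). Now [Q(∛604):Q] = 3 (since 604 is not a perfect cube, x^3 - 604 is irreducible) and [Q(ω):Q] = 2. Both 2 and 3 divide [K:Q], and [K:Q] ≤ 3·2 = 6, so [K:Q] = 6. (Equivalently: Q(∛604) ⊂ R but ω ∉ R, so [K : Q(∛604)] = 2.)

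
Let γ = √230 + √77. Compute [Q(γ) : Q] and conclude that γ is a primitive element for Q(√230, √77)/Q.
[Q(γ) : Q] = 4 (equivalently, Q(γ) = Q(√230, √77))

Obviously Q(γ) ⊆ Q(√230, √77), and [Q(√230, √77):Q] = 4 (since 230, 77 are distinct squarefree integers > 1 with 17710 not a perfect square). To show equality we compute the minimal polynomial of γ. From γ = √230 + √77: γ^2 = 230 + 2√(17710) + 77 = 307 + 2√(17710), so γ^2 - 307 = 2√(17710); squaring, (γ^2 - 307)^2 = 4·17710, i.e. γ^4 - 614γ^2 + 94249 - 70840 = 0, i.e. γ^4 - 614γ^2 + 23409 = 0. So γ is a root of x^4 - 614x^2 + 23409. This polynomial is irreducible over Q: it has no rational root (each ±√230 ± √77 is irrational), and any factorization into two quadratics over Q would force √(17710) ∈ Q (pairing opposite roots) or √230, √77 ∈ Q (other pairings), all impossible. Hence [Q(γ):Q] = 4 = [Q(√230, √77):Q], so Q(γ) = Q(√230, √77).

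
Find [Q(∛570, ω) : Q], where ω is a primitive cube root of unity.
[Q(∛570, ω) : Q] = 6

[Q(∛570):Q] = 3 (min poly x^3 - 570, irreducible since 570 is not a perfect cube). [Q(ω):Q] = 2 (min poly x^2 + x + 1). Since Q(∛570) ⊂ R and ω ∉ R, we have ω ∉ Q(∛570), so x^2 + x + 1 remains irreducible over Q(∛570) and [Q(∛570, ω) : Q(∛570)] = 2. By the tower law, [Q(∛570, ω) : Q] = 3 · 2 = 6. (In fact Q(∛570, ω) is the splitting field of x^3 - 570 over Q.)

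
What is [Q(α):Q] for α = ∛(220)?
[Q(α):Q] = 3

The minimal polynomial of α is x^3 - 220, irreducible over Q since 220 is not a perfect cube (so x^3 - 220 has no rational root). Hence [Q(α):Q] = deg(m_α) = 3.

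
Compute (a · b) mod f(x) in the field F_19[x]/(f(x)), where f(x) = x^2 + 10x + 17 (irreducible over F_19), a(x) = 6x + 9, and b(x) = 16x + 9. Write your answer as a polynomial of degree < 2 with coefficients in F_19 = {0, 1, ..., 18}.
a · b ≡ 17x + 7 (mod f(x))

Multiply in F_19[x]: a(x)·b(x) = (6x + 9)·(16x + 9) = x^2 + 8x + 5. This has degree ≥ 2, so divide by f(x) over F_19: x^2 + 8x + 5 = (1)·(x^2 + 10x + 17) + (17x + 7). Hence a·b ≡ 17x + 7 (mod f). (F_19[x]/(f) is a field with 19^2 = 361 elements since f is irreducible of degree 2.)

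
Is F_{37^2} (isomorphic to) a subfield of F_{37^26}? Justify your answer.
Yes: F_{37^2} is a subfield of F_{37^26}

F_{p^m} embeds in F_{p^n} iff m | n (since F_{p^n} is the splitting field of x^(p^n) - x, and F_{p^m} ⊂ F_{p^n} forces p^n to be a power of p^m, i.e. m | n; conversely if m | n then every root of x^(p^m) - x is a root of x^(p^n) - x). Here 2 | 26 (since 26 = 13·2), so F_{37^2} is a subfield of F_{37^26}, and [F_{37^26} : F_{37^2}] = 26/2 = 13.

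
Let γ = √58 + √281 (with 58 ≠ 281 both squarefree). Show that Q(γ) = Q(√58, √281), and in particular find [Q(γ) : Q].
[Q(γ) : Q] = 4 (equivalently, Q(γ) = Q(√58, √281))

Obviously Q(γ) ⊆ Q(√58, √281), and [Q(√58, √281):Q] = 4 (since 58, 281 are distinct squarefree integers > 1 with 16298 not a perfect square). To show equality we compute the minimal polynomial of γ. From γ = √58 + √281: γ^2 = 58 + 2√(16298) + 281 = 339 + 2√(16298), so γ^2 - 339 = 2√(16298); squaring, (γ^2 - 339)^2 = 4·16298, i.e. γ^4 - 678γ^2 + 114921 - 65192 = 0, i.e. γ^4 - 678γ^2 + 49729 = 0. So γ is a root of x^4 - 678x^2 + 49729. This polynomial is irreducible over Q: it has no rational root (each ±√58 ± √281 is irrational), and any factorization into two quadratics over Q would force √(16298) ∈ Q (pairing opposite roots) or √58, √281 ∈ Q (other pairings), all impossible. Hence [Q(γ):Q] = 4 = [Q(√58, √281):Q], so Q(γ) = Q(√58, √281).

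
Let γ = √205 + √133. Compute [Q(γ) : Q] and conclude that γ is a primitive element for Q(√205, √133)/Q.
[Q(γ) : Q] = 4 (equivalently, Q(γ) = Q(√205, √133))

Obviously Q(γ) ⊆ Q(√205, √133), and [Q(√205, √133):Q] = 4 (since 205, 133 are distinct squarefree integers > 1 with 27265 not a perfect square). To show equality we compute the minimal polynomial of γ. From γ = √205 + √133: γ^2 = 205 + 2√(27265) + 133 = 338 + 2√(27265), so γ^2 - 338 = 2√(27265); squaring, (γ^2 - 338)^2 = 4·27265, i.e. γ^4 - 676γ^2 + 114244 - 109060 = 0, i.e. γ^4 - 676γ^2 + 5184 = 0. So γ is a root of x^4 - 676x^2 + 5184. This polynomial is irreducible over Q: it has no rational root (each ±√205 ± √133 is irrational), and any factorization into two quadratics over Q would force √(27265) ∈ Q (pairing opposite roots) or √205, √133 ∈ Q (other pairings), all impossible. Hence [Q(γ):Q] = 4 = [Q(√205, √133):Q], so Q(γ) = Q(√205, √133).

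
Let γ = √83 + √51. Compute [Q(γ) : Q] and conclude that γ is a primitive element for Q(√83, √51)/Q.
[Q(γ) : Q] = 4 (equivalently, Q(γ) = Q(√83, √51))

Obviously Q(γ) ⊆ Q(√83, √51), and [Q(√83, √51):Q] = 4 (since 83, 51 are distinct squarefree integers > 1 with 4233 not a perfect square). To show equality we compute the minimal polynomial of γ. From γ = √83 + √51: γ^2 = 83 + 2√(4233) + 51 = 134 + 2√(4233), so γ^2 - 134 = 2√(4233); squaring, (γ^2 - 134)^2 = 4·4233, i.e. γ^4 - 268γ^2 + 17956 - 16932 = 0, i.e. γ^4 - 268γ^2 + 1024 = 0. So γ is a root of x^4 - 268x^2 + 1024. This polynomial is irreducible over Q: it has no rational root (each ±√83 ± √51 is irrational), and any factorization into two quadratics over Q would force √(4233) ∈ Q (pairing opposite roots) or √83, √51 ∈ Q (other pairings), all impossible. Hence [Q(γ):Q] = 4 = [Q(√83, √51):Q], so Q(γ) = Q(√83, √51).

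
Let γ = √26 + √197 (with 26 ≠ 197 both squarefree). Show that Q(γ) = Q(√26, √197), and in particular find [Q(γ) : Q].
[Q(γ) : Q] = 4 (equivalently, Q(γ) = Q(√26, √197))

Obviously Q(γ) ⊆ Q(√26, √197), and [Q(√26, √197):Q] = 4 (since 26, 197 are distinct squarefree integers > 1 with 5122 not a perfect square). To show equality we compute the minimal polynomial of γ. From γ = √26 + √197: γ^2 = 26 + 2√(5122) + 197 = 223 + 2√(5122), so γ^2 - 223 = 2√(5122); squaring, (γ^2 - 223)^2 = 4·5122, i.e. γ^4 - 446γ^2 + 49729 - 20488 = 0, i.e. γ^4 - 446γ^2 + 29241 = 0. So γ is a root of x^4 - 446x^2 + 29241. This polynomial is irreducible over Q: it has no rational root (each ±√26 ± √197 is irrational), and any factorization into two quadratics over Q would force √(5122) ∈ Q (pairing opposite roots) or √26, √197 ∈ Q (other pairings), all impossible. Hence [Q(γ):Q] = 4 = [Q(√26, √197):Q], so Q(γ) = Q(√26, √197).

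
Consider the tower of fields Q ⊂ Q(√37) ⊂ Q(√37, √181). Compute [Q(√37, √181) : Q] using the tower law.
[Q(√37, √181) : Q] = 4

[Q(√37):Q] = 2 (min poly x^2 - 37, irreducible since 37 is squarefree > 1). For the top step, suppose √181 ∈ Q(√37), say √181 = c + d√37 with c, d ∈ Q. Squaring: 181 = c^2 + 37d^2 + 2cd√37. Since √37 ∉ Q this forces 2cd = 0. If d = 0 then √181 = c ∈ Q, contradicting 181 squarefree > 1. If c = 0 then 181 = 37d^2, so 37·181 = (37d)^2 is a perfect square in Q — but 37·181 = 6697 is not a perfect square (since 37 and 181 are distinct squarefree integers). Contradiction. Hence √181 ∉ Q(√37), so x^2 - 181 stays irreducible over Q(√37) and [Q(√37, √181) : Q(√37)] = 2. By the tower law, [Q(√37, √181) : Q] = 2 · 2 = 4.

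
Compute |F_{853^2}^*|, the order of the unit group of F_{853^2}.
|F_{853^2}^*| = 727608

F_{853^2} has 853^2 = 727609 elements; its multiplicative group consists of all nonzero elements, so |F_{853^2}^*| = 727609 - 1 = 727608. (It is cyclic since any finite subgroup of the multiplicative group of a field is cyclic.)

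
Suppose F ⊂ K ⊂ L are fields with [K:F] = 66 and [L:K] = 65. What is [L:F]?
[L:F] = 4290

The tower law says that for any tower of field extensions F ⊂ K ⊂ L with finite degrees, [L:F] = [L:K] · [K:F]. Here this gives [L:F] = 65 · 66 = 4290.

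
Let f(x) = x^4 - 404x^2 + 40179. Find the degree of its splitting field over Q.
[K : Q] = 4

Solving the quadratic in x^2: x^2 = (404 ± √(404^2 - 4·40179))/2 = (404 ± √2500)/2 = (404 ± 50)/2, giving x^2 = 227 or x^2 = 177. So f(x) = (x^2 - 227)(x^2 - 177) and the roots of f are ±√227, ±√177. Hence the splitting field is K = Q(√227, √177). Since 227 and 177 are distinct squarefree integers > 1, their product 40179 is not a perfect square, so √177 ∉ Q(√227). By the tower law [K:Q] = [Q(√227,√177):Q(√227)] · [Q(√227):Q] = 2 · 2 = 4.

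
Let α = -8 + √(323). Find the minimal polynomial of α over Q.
m_α(x) = x^2 + 16x - 259

From α + 8 = √(323), squaring gives (α + 8)^2 = 323, i.e. α^2 + 16α + 64 = 323, so α^2 + 16α - 259 = 0. The discriminant of x^2 + 16x - 259 is (16)^2 - 4·(-259) = 256 + 1036 = 1292, and 4·(323) is not a perfect square in Q since 323 is squarefree and ≠ 1. Hence x^2 + 16x - 259 is irreducible over Q and is the minimal polynomial of α.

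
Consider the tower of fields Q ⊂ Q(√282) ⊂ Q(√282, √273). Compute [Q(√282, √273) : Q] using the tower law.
[Q(√282, √273) : Q] = 4

[Q(√282):Q] = 2 (min poly x^2 - 282, irreducible since 282 is squarefree > 1). For the top step, suppose √273 ∈ Q(√282), say √273 = c + d√282 with c, d ∈ Q. Squaring: 273 = c^2 + 282d^2 + 2cd√282. Since √282 ∉ Q this forces 2cd = 0. If d = 0 then √273 = c ∈ Q, contradicting 273 squarefree > 1. If c = 0 then 273 = 282d^2, so 282·273 = (282d)^2 is a perfect square in Q — but 282·273 = 76986 is not a perfect square (since 282 and 273 are distinct squarefree integers). Contradiction. Hence √273 ∉ Q(√282), so x^2 - 273 stays irreducible over Q(√282) and [Q(√282, √273) : Q(√282)] = 2. By the tower law, [Q(√282, √273) : Q] = 2 · 2 = 4.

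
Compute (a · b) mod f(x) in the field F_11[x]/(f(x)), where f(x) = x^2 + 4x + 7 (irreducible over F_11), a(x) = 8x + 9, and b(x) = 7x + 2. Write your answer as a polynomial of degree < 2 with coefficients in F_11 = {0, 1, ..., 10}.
a · b ≡ 9x (mod f(x))

Multiply in F_11[x]: a(x)·b(x) = (8x + 9)·(7x + 2) = x^2 + 2x + 7. This has degree ≥ 2, so divide by f(x) over F_11: x^2 + 2x + 7 = (1)·(x^2 + 4x + 7) + (9x). Hence a·b ≡ 9x (mod f). (F_11[x]/(f) is a field with 11^2 = 121 elements since f is irreducible of degree 2.)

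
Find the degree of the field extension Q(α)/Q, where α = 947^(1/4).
[Q(α):Q] = 4

α is a root of x^4 - 947. By Eisenstein's criterion at the prime p = 947 (which divides the constant term 947 but p^2 = 896809 does not, since 947 is squarefree), x^4 - 947 is irreducible over Q. Hence [Q(α):Q] = 4.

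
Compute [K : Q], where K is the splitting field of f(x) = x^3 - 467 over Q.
[K : Q] = 6

The roots of x^3 - 467 are ∛467, ω∛467, ω^2∛467 where ω = e^(2πi/3) is a primitive cube root of unity, so K = Q(∛467, ω). Now [Q(∛467):Q] = 3 (since 467 is not a perfect cube, x^3 - 467 is irreducible) and [Q(ω):Q] = 2. Both 2 and 3 divide [K:Q], and [K:Q] ≤ 3·2 = 6, so [K:Q] = 6. (Equivalently: Q(∛467) ⊂ R but ω ∉ R, so [K : Q(∛467)] = 2.)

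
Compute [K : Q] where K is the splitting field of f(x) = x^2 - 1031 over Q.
[K : Q] = 2

f(x) = x^2 - 1031 factors as (x - √1031)(x + √1031). The splitting field is K = Q(√1031). Since 1031 is squarefree and > 1, it is not a perfect square, so x^2 - 1031 is irreducible over Q and [Q(√1031) : Q] = 2. Hence [K : Q] = 2.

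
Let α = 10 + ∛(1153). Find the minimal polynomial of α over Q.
m_α(x) = x^3 - 30x^2 + 300x - 2153

Set β = α - 10 = ∛(1153), so β^3 = 1153. Then (α - 10)^3 - 1153 = 0, i.e. α is a root of g(x) = (x - 10)^3 - 1153 = x^3 - 30x^2 + 300x - 2153. Since g(x) = h(x - 10) where h(x) = x^3 - 1153, and h is irreducible over Q (because 1153 is not a perfect cube, so h has no rational root, and a monic cubic with no rational root is irreducible), g is also irreducible (irreducibility is preserved under the substitution x → x - 10). Hence m_α(x) = x^3 - 30x^2 + 300x - 2153.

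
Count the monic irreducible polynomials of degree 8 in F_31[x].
There are 106611264240 monic irreducible polynomials of degree 8 over F_31

Each element of F_{31^8} that lies in no proper subfield is a root of exactly one monic irreducible of degree 8 over F_31, and each such polynomial has 8 distinct roots in F_{31^8}. By Möbius inversion the count is N_31(8) = (1/8) Σ_{d|8} μ(8/d) · 31^d = (1/8)(μ(8)·31^1 + μ(4)·31^2 + μ(2)·31^4 + μ(1)·31^8) = 852890113920/8 = 106611264240.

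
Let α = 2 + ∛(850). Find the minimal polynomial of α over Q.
m_α(x) = x^3 - 6x^2 + 12x - 858

Set β = α - 2 = ∛(850), so β^3 = 850. Then (α - 2)^3 - 850 = 0, i.e. α is a root of g(x) = (x - 2)^3 - 850 = x^3 - 6x^2 + 12x - 858. Since g(x) = h(x - 2) where h(x) = x^3 - 850, and h is irreducible over Q (because 850 is not a perfect cube, so h has no rational root, and a monic cubic with no rational root is irreducible), g is also irreducible (irreducibility is preserved under the substitution x → x - 2). Hence m_α(x) = x^3 - 6x^2 + 12x - 858.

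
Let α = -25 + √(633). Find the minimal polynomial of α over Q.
m_α(x) = x^2 + 50x - 8

From α + 25 = √(633), squaring gives (α + 25)^2 = 633, i.e. α^2 + 50α + 625 = 633, so α^2 + 50α - 8 = 0. The discriminant of x^2 + 50x - 8 is (50)^2 - 4·(-8) = 2500 + 32 = 2532, and 4·(633) is not a perfect square in Q since 633 is squarefree and ≠ 1. Hence x^2 + 50x - 8 is irreducible over Q and is the minimal polynomial of α.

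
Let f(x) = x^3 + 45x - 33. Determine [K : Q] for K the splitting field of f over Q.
[K : Q] = 6

By the rational root test, any rational root of the monic integer polynomial f(x) = x^3 + 45x - 33 must be an integer dividing the constant term -33, i.e. one of ±{1, 3, 11, 33}. Evaluating: f(1) = 13, f(-1) = -79, f(3) = 129, f(-3) = -195, f(11) = 1793, f(-11) = -1859, f(33) = 37389, f(-33) = -37455; none is 0, so f has no rational root and is therefore irreducible over Q (a cubic with no linear factor over a field is irreducible). For an irreducible cubic, the Galois group is A_3 or S_3 according as the discriminant disc(f) = -4a^3 - 27b^2 = -4·(45)^3 - 27·(-33)^2 = -393903 is or is not a square in Q. Here disc(f) = -393903 is not a perfect square in Q, so the Galois group of f over Q is not contained in A_3 and must be all of S_3. The splitting field has degree |S_3| = 6 over Q, so [K : Q] = 6.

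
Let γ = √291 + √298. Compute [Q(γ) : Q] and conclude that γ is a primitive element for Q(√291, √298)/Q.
[Q(γ) : Q] = 4 (equivalently, Q(γ) = Q(√291, √298))

Obviously Q(γ) ⊆ Q(√291, √298), and [Q(√291, √298):Q] = 4 (since 291, 298 are distinct squarefree integers > 1 with 86718 not a perfect square). To show equality we compute the minimal polynomial of γ. From γ = √291 + √298: γ^2 = 291 + 2√(86718) + 298 = 589 + 2√(86718), so γ^2 - 589 = 2√(86718); squaring, (γ^2 - 589)^2 = 4·86718, i.e. γ^4 - 1178γ^2 + 346921 - 346872 = 0, i.e. γ^4 - 1178γ^2 + 49 = 0. So γ is a root of x^4 - 1178x^2 + 49. This polynomial is irreducible over Q: it has no rational root (each ±√291 ± √298 is irrational), and any factorization into two quadratics over Q would force √(86718) ∈ Q (pairing opposite roots) or √291, √298 ∈ Q (other pairings), all impossible. Hence [Q(γ):Q] = 4 = [Q(√291, √298):Q], so Q(γ) = Q(√291, √298).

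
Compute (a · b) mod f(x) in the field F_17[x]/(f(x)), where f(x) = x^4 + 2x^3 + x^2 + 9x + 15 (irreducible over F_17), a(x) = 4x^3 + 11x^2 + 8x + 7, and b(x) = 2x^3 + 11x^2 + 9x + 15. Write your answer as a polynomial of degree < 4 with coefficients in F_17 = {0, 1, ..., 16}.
a · b ≡ 9x^3 + 2x^2 + 4x + 14 (mod f(x))

Multiply in F_17[x]: a(x)·b(x) = (4x^3 + 11x^2 + 8x + 7)·(2x^3 + 11x^2 + 9x + 15) = 8x^6 + 15x^5 + 3x^4 + 6x^3 + 8x^2 + 13x + 3. This has degree ≥ 4, so divide by f(x) over F_17: 8x^6 + 15x^5 + 3x^4 + 6x^3 + 8x^2 + 13x + 3 = (8x^2 + 16x + 14)·(x^4 + 2x^3 + x^2 + 9x + 15) + (9x^3 + 2x^2 + 4x + 14). Hence a·b ≡ 9x^3 + 2x^2 + 4x + 14 (mod f). (F_17[x]/(f) is a field with 17^4 = 83521 elements since f is irreducible of degree 4.)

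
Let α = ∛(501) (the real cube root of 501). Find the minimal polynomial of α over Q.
m_α(x) = x^3 - 501

α satisfies α^3 = 501, so x^3 - 501 annihilates α. By the rational root test, a rational root p/q (in lowest terms) of x^3 - 501 would satisfy p^3 = 501 q^3, forcing q = 1 and p^3 = 501; but 501 is not a perfect cube, contradiction. A monic cubic over Q with no rational root is irreducible (any nontrivial factorization would include a linear factor). Hence x^3 - 501 is the minimal polynomial of α, and in particular [Q(α):Q] = 3.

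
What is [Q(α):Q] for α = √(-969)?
[Q(α):Q] = 2

[Q(α):Q] equals the degree of the minimal polynomial of α. Here α^2 = -969 and x^2 + 969 is irreducible (d = -969 is squarefree, ≠ 1, hence not a square), so deg(m_α) = 2. Thus [Q(α):Q] = 2.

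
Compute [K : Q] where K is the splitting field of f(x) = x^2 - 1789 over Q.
[K : Q] = 2

f(x) = x^2 - 1789 factors as (x - √1789)(x + √1789). The splitting field is K = Q(√1789). Since 1789 is squarefree and > 1, it is not a perfect square, so x^2 - 1789 is irreducible over Q and [Q(√1789) : Q] = 2. Hence [K : Q] = 2.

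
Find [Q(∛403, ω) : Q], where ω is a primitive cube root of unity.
[Q(∛403, ω) : Q] = 6

[Q(∛403):Q] = 3 (min poly x^3 - 403, irreducible since 403 is not a perfect cube). [Q(ω):Q] = 2 (min poly x^2 + x + 1). Since Q(∛403) ⊂ R and ω ∉ R, we have ω ∉ Q(∛403), so x^2 + x + 1 remains irreducible over Q(∛403) and [Q(∛403, ω) : Q(∛403)] = 2. By the tower law, [Q(∛403, ω) : Q] = 3 · 2 = 6. (In fact Q(∛403, ω) is the splitting field of x^3 - 403 over Q.)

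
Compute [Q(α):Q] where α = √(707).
[Q(α):Q] = 2

[Q(α):Q] equals the degree of the minimal polynomial of α. Here α^2 = 707 and x^2 - 707 is irreducible (d = 707 is squarefree, ≠ 1, hence not a square), so deg(m_α) = 2. Thus [Q(α):Q] = 2.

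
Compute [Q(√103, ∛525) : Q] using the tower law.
[Q(√103, ∛525) : Q] = 6

Let L = Q(√103, ∛525). Since Q(√103) ⊂ L and [Q(√103):Q] = 2, the tower law gives 2 | [L:Q]. Likewise Q(∛525) ⊂ L with [Q(∛525):Q] = 3 (because 525 is not a perfect cube), so 3 | [L:Q]. As gcd(2,3) = 1, [L:Q] is divisible by 6. Conversely L is generated over Q by √103 and ∛525, so [L:Q] ≤ 2·3 = 6. Therefore [Q(√103, ∛525) : Q] = 6.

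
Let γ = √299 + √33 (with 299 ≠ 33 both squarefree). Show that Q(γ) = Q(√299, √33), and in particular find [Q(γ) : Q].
[Q(γ) : Q] = 4 (equivalently, Q(γ) = Q(√299, √33))

Obviously Q(γ) ⊆ Q(√299, √33), and [Q(√299, √33):Q] = 4 (since 299, 33 are distinct squarefree integers > 1 with 9867 not a perfect square). To show equality we compute the minimal polynomial of γ. From γ = √299 + √33: γ^2 = 299 + 2√(9867) + 33 = 332 + 2√(9867), so γ^2 - 332 = 2√(9867); squaring, (γ^2 - 332)^2 = 4·9867, i.e. γ^4 - 664γ^2 + 110224 - 39468 = 0, i.e. γ^4 - 664γ^2 + 70756 = 0. So γ is a root of x^4 - 664x^2 + 70756. This polynomial is irreducible over Q: it has no rational root (each ±√299 ± √33 is irrational), and any factorization into two quadratics over Q would force √(9867) ∈ Q (pairing opposite roots) or √299, √33 ∈ Q (other pairings), all impossible. Hence [Q(γ):Q] = 4 = [Q(√299, √33):Q], so Q(γ) = Q(√299, √33).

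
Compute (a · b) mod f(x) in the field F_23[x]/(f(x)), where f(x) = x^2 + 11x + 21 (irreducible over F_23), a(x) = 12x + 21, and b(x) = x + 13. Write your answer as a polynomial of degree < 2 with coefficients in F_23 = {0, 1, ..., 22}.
a · b ≡ 22x + 21 (mod f(x))

Multiply in F_23[x]: a(x)·b(x) = (12x + 21)·(x + 13) = 12x^2 + 16x + 20. This has degree ≥ 2, so divide by f(x) over F_23: 12x^2 + 16x + 20 = (12)·(x^2 + 11x + 21) + (22x + 21). Hence a·b ≡ 22x + 21 (mod f). (F_23[x]/(f) is a field with 23^2 = 529 elements since f is irreducible of degree 2.)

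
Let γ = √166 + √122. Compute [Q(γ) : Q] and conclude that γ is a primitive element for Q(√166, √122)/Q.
[Q(γ) : Q] = 4 (equivalently, Q(γ) = Q(√166, √122))

Obviously Q(γ) ⊆ Q(√166, √122), and [Q(√166, √122):Q] = 4 (since 166, 122 are distinct squarefree integers > 1 with 20252 not a perfect square). To show equality we compute the minimal polynomial of γ. From γ = √166 + √122: γ^2 = 166 + 2√(20252) + 122 = 288 + 2√(20252), so γ^2 - 288 = 2√(20252); squaring, (γ^2 - 288)^2 = 4·20252, i.e. γ^4 - 576γ^2 + 82944 - 81008 = 0, i.e. γ^4 - 576γ^2 + 1936 = 0. So γ is a root of x^4 - 576x^2 + 1936. This polynomial is irreducible over Q: it has no rational root (each ±√166 ± √122 is irrational), and any factorization into two quadratics over Q would force √(20252) ∈ Q (pairing opposite roots) or √166, √122 ∈ Q (other pairings), all impossible. Hence [Q(γ):Q] = 4 = [Q(√166, √122):Q], so Q(γ) = Q(√166, √122).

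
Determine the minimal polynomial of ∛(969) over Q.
m_α(x) = x^3 - 969

α satisfies α^3 = 969, so x^3 - 969 annihilates α. By the rational root test, a rational root p/q (in lowest terms) of x^3 - 969 would satisfy p^3 = 969 q^3, forcing q = 1 and p^3 = 969; but 969 is not a perfect cube, contradiction. A monic cubic over Q with no rational root is irreducible (any nontrivial factorization would include a linear factor). Hence x^3 - 969 is the minimal polynomial of α, and in particular [Q(α):Q] = 3.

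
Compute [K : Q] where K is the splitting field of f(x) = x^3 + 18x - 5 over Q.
[K : Q] = 6

By the rational root test, any rational root of the monic integer polynomial f(x) = x^3 + 18x - 5 must be an integer dividing the constant term -5, i.e. one of ±{1, 5}. Evaluating: f(1) = 14, f(-1) = -24, f(5) = 210, f(-5) = -220; none is 0, so f has no rational root and is therefore irreducible over Q (a cubic with no linear factor over a field is irreducible). For an irreducible cubic, the Galois group is A_3 or S_3 according as the discriminant disc(f) = -4a^3 - 27b^2 = -4·(18)^3 - 27·(-5)^2 = -24003 is or is not a square in Q. Here disc(f) = -24003 is not a perfect square in Q, so the Galois group of f over Q is not contained in A_3 and must be all of S_3. The splitting field has degree |S_3| = 6 over Q, so [K : Q] = 6.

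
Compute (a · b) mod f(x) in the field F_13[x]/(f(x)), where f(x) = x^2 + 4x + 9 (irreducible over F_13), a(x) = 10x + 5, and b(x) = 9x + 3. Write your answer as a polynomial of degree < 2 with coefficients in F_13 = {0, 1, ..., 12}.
a · b ≡ x + 11 (mod f(x))

Multiply in F_13[x]: a(x)·b(x) = (10x + 5)·(9x + 3) = 12x^2 + 10x + 2. This has degree ≥ 2, so divide by f(x) over F_13: 12x^2 + 10x + 2 = (12)·(x^2 + 4x + 9) + (x + 11). Hence a·b ≡ x + 11 (mod f). (F_13[x]/(f) is a field with 13^2 = 169 elements since f is irreducible of degree 2.)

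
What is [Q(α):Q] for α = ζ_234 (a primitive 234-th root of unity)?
[Q(α):Q] = 72

The minimal polynomial of ζ_234 over Q is the 234-th cyclotomic polynomial Φ_234(x), which is irreducible over Q and has degree φ(234) = 72. Hence [Q(α):Q] = φ(234) = 72.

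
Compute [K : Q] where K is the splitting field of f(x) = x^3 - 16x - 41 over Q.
[K : Q] = 6

By the rational root test, any rational root of the monic integer polynomial f(x) = x^3 - 16x - 41 must be an integer dividing the constant term -41, i.e. one of ±{1, 41}. Evaluating: f(1) = -56, f(-1) = -26, f(41) = 68224, f(-41) = -68306; none is 0, so f has no rational root and is therefore irreducible over Q (a cubic with no linear factor over a field is irreducible). For an irreducible cubic, the Galois group is A_3 or S_3 according as the discriminant disc(f) = -4a^3 - 27b^2 = -4·(-16)^3 - 27·(-41)^2 = -29003 is or is not a square in Q. Here disc(f) = -29003 is not a perfect square in Q, so the Galois group of f over Q is not contained in A_3 and must be all of S_3. The splitting field has degree |S_3| = 6 over Q, so [K : Q] = 6.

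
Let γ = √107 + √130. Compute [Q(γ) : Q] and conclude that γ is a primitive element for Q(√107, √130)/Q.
[Q(γ) : Q] = 4 (equivalently, Q(γ) = Q(√107, √130))

Obviously Q(γ) ⊆ Q(√107, √130), and [Q(√107, √130):Q] = 4 (since 107, 130 are distinct squarefree integers > 1 with 13910 not a perfect square). To show equality we compute the minimal polynomial of γ. From γ = √107 + √130: γ^2 = 107 + 2√(13910) + 130 = 237 + 2√(13910), so γ^2 - 237 = 2√(13910); squaring, (γ^2 - 237)^2 = 4·13910, i.e. γ^4 - 474γ^2 + 56169 - 55640 = 0, i.e. γ^4 - 474γ^2 + 529 = 0. So γ is a root of x^4 - 474x^2 + 529. This polynomial is irreducible over Q: it has no rational root (each ±√107 ± √130 is irrational), and any factorization into two quadratics over Q would force √(13910) ∈ Q (pairing opposite roots) or √107, √130 ∈ Q (other pairings), all impossible. Hence [Q(γ):Q] = 4 = [Q(√107, √130):Q], so Q(γ) = Q(√107, √130).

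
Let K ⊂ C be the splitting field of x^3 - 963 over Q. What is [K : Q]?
[K : Q] = 6

The roots of x^3 - 963 are ∛963, ω∛963, ω^2∛963 where ω = e^(2πi/3) is a primitive cube root of unity, so K = Q(∛963, ω). Now [Q(∛963):Q] = 3 (since 963 is not a perfect cube, x^3 - 963 is irreducible) and [Q(ω):Q] = 2. Both 2 and 3 divide [K:Q], and [K:Q] ≤ 3·2 = 6, so [K:Q] = 6. (Equivalently: Q(∛963) ⊂ R but ω ∉ R, so [K : Q(∛963)] = 2.)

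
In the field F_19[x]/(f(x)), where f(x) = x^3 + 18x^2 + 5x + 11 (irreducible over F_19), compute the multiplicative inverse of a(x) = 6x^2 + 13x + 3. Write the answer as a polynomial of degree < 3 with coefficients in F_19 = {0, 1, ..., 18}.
a(x)^(-1) ≡ 6x^2 + 11x + 8 (mod f(x))

Since f is irreducible over F_19, F_19[x]/(f) is a field and a(x) ≠ 0 has an inverse. Apply the extended Euclidean algorithm to f(x) and a(x) in F_19[x]: f(x) = (16x)·a(x) + (14x + 11);  a(x) = (14x + 13)·(14x + 11) + (12). The last nonzero remainder is the constant 12 = gcd(f, a) in F_19. Back-substituting through the division chain expresses 12 = s(x)·a(x) + t(x)·f(x) with s(x) ≡ 15x^2 + 18x + 1 (mod f), so (15x^2 + 18x + 1)·a(x) ≡ 12 (mod f). Multiplying by 12^(-1) ≡ 8 in F_19 gives a(x)^(-1) ≡ 8·(15x^2 + 18x + 1) ≡ 6x^2 + 11x + 8 (mod f). Check: (6x^2 + 13x + 3)·(6x^2 + 11x + 8) = 17x^4 + 11x^3 + 4x + 5 ≡ 1 (mod x^3 + 18x^2 + 5x + 11).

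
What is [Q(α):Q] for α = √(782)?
[Q(α):Q] = 2

[Q(α):Q] equals the degree of the minimal polynomial of α. Here α^2 = 782 and x^2 - 782 is irreducible (d = 782 is squarefree, ≠ 1, hence not a square), so deg(m_α) = 2. Thus [Q(α):Q] = 2.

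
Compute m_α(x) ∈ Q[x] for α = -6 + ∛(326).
m_α(x) = x^3 + 18x^2 + 108x - 110

Set β = α + 6 = ∛(326), so β^3 = 326. Then (α + 6)^3 - 326 = 0, i.e. α is a root of g(x) = (x + 6)^3 - 326 = x^3 + 18x^2 + 108x - 110. Since g(x) = h(x + 6) where h(x) = x^3 - 326, and h is irreducible over Q (because 326 is not a perfect cube, so h has no rational root, and a monic cubic with no rational root is irreducible), g is also irreducible (irreducibility is preserved under the substitution x → x + 6). Hence m_α(x) = x^3 + 18x^2 + 108x - 110.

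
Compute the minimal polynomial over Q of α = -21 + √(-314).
m_α(x) = x^2 + 42x + 755

From α + 21 = √(-314), squaring gives (α + 21)^2 = -314, i.e. α^2 + 42α + 441 = -314, so α^2 + 42α + 755 = 0. The discriminant of x^2 + 42x + 755 is (42)^2 - 4·(755) = 1764 - 3020 = -1256, and 4·(-314) is not a perfect square in Q since -314 is squarefree and ≠ 1. Hence x^2 + 42x + 755 is irreducible over Q and is the minimal polynomial of α.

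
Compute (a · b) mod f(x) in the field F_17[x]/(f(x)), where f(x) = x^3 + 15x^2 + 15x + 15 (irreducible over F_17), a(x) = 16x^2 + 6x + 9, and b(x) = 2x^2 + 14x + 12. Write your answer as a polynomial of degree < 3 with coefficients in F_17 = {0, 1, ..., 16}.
a · b ≡ 6x^2 + 12x + 11 (mod f(x))

Multiply in F_17[x]: a(x)·b(x) = (16x^2 + 6x + 9)·(2x^2 + 14x + 12) = 15x^4 + 15x^3 + 5x^2 + 11x + 6. This has degree ≥ 3, so divide by f(x) over F_17: 15x^4 + 15x^3 + 5x^2 + 11x + 6 = (15x + 11)·(x^3 + 15x^2 + 15x + 15) + (6x^2 + 12x + 11). Hence a·b ≡ 6x^2 + 12x + 11 (mod f). (F_17[x]/(f) is a field with 17^3 = 4913 elements since f is irreducible of degree 3.)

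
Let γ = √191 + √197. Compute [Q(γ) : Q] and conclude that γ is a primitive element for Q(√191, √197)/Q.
[Q(γ) : Q] = 4 (equivalently, Q(γ) = Q(√191, √197))

Obviously Q(γ) ⊆ Q(√191, √197), and [Q(√191, √197):Q] = 4 (since 191, 197 are distinct squarefree integers > 1 with 37627 not a perfect square). To show equality we compute the minimal polynomial of γ. From γ = √191 + √197: γ^2 = 191 + 2√(37627) + 197 = 388 + 2√(37627), so γ^2 - 388 = 2√(37627); squaring, (γ^2 - 388)^2 = 4·37627, i.e. γ^4 - 776γ^2 + 150544 - 150508 = 0, i.e. γ^4 - 776γ^2 + 36 = 0. So γ is a root of x^4 - 776x^2 + 36. This polynomial is irreducible over Q: it has no rational root (each ±√191 ± √197 is irrational), and any factorization into two quadratics over Q would force √(37627) ∈ Q (pairing opposite roots) or √191, √197 ∈ Q (other pairings), all impossible. Hence [Q(γ):Q] = 4 = [Q(√191, √197):Q], so Q(γ) = Q(√191, √197).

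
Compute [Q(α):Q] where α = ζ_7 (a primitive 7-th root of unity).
[Q(α):Q] = 6

The minimal polynomial of ζ_7 over Q is the 7-th cyclotomic polynomial Φ_7(x), which is irreducible over Q and has degree φ(7) = 6. Hence [Q(α):Q] = φ(7) = 6.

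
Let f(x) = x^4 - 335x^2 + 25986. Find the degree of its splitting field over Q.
[K : Q] = 4

Solving the quadratic in x^2: x^2 = (335 ± √(335^2 - 4·25986))/2 = (335 ± √8281)/2 = (335 ± 91)/2, giving x^2 = 213 or x^2 = 122. So f(x) = (x^2 - 213)(x^2 - 122) and the roots of f are ±√213, ±√122. Hence the splitting field is K = Q(√213, √122). Since 213 and 122 are distinct squarefree integers > 1, their product 25986 is not a perfect square, so √122 ∉ Q(√213). By the tower law [K:Q] = [Q(√213,√122):Q(√213)] · [Q(√213):Q] = 2 · 2 = 4.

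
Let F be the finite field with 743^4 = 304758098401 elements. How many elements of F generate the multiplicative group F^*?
There are φ(304758098400) = 64696320000 primitive elements

F_q^* is cyclic of order q - 1 = 304758098400. A cyclic group of order m has exactly φ(m) generators. Here m = 304758098400 = 2^5 · 3 · 5^2 · 7 · 31 · 53 · 61 · 181, so the number of primitive elements is φ(304758098400) = 64696320000.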